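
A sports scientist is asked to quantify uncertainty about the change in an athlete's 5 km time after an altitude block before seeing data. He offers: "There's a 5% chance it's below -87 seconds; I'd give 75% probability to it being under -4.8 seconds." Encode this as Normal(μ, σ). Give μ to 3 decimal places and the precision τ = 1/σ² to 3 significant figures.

The p-quantile of Normal(μ,σ) is μ + z_p·σ, with z_{0.05} = -1.645 and z_{0.75} = 0.6745.
Eliminate σ: μ = (z₂·x₁ − z₁·x₂)/(z₂ − z₁) = (0.6745·-87 − (-1.645)·-4.8)/2.319 = -28.705.
Then σ = (x₂ − x₁)/(z₂ − z₁) = (-4.8 − -87)/2.319 = 35.441.
Precision τ = 1/σ² = 1/35.44² = 0.000796.

μ = -28.705, τ = 0.000796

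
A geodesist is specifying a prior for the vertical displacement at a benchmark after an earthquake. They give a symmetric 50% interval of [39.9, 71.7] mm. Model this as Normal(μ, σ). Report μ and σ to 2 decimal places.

μ = 55.80, σ = 23.57

A symmetric 50% interval runs μ ± z·σ with z = 0.6745.
Half-width = 15.9, so σ = 15.9/0.6745 = 23.57.
μ is the interval midpoint, 55.80.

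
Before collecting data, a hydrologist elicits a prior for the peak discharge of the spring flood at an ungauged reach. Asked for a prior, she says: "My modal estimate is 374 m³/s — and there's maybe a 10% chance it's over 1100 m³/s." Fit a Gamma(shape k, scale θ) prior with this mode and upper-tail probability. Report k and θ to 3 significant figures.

Gamma(k,θ) with k>1 has mode (k−1)θ, so θ = 374/(k−1).
Need P(X < 1100) = 0.9 with θ tied to k this way. Start at k = 2, θ = 374: P(X<1100) ≈ 0.792.
Too low — raise k to concentrate. Iterating converges to k ≈ 2.64.
Then θ = 374/(2.64−1) ≈ 229.

k ≈ 2.64, θ ≈ 229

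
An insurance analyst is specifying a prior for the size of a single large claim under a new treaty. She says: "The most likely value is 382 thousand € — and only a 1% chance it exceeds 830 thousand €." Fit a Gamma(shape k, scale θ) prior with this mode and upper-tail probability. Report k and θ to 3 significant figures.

Gamma(k,θ) with k>1 has mode (k−1)θ, so θ = 382/(k−1).
Need P(X < 830) = 0.99 with θ tied to k this way. Start at k = 2, θ = 382: P(X<830) ≈ 0.639.
Too low — raise k to concentrate. Iterating converges to k ≈ 9.03.
Then θ = 382/(9.03−1) ≈ 47.6.

k ≈ 9.03, θ ≈ 47.6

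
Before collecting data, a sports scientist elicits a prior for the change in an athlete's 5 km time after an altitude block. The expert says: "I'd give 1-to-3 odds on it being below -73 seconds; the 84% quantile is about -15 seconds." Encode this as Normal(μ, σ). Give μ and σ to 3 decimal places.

μ = -49.560, σ = 34.752

The p-quantile of Normal(μ,σ) is μ + z_p·σ, with z_{0.25} = -0.6745 and z_{0.84} = 0.9945.
Eliminate σ: μ = (z₂·x₁ − z₁·x₂)/(z₂ − z₁) = (0.9945·-73 − (-0.6745)·-15)/1.669 = -49.560.
Then σ = (x₂ − x₁)/(z₂ − z₁) = (-15 − -73)/1.669 = 34.752.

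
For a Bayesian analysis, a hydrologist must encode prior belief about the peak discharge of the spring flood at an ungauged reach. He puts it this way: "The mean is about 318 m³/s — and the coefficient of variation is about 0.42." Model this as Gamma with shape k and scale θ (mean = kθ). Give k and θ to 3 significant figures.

For Gamma(k, scale θ): mean = kθ, variance = kθ², so CV = 1/√k.
CV = 0.42, hence k = 1/CV² = 5.67.
Then θ = mean/k = 318/5.67 = 56.1.

k ≈ 5.67, θ ≈ 56.1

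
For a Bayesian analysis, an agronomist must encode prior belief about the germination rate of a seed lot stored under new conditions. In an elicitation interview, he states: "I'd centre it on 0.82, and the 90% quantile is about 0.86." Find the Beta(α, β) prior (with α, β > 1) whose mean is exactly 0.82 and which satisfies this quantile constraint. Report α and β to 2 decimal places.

With mean 0.82 fixed, write α = 0.82s, β = 0.18s where s = α+β.
Need P(θ < 0.86) = 0.9 under Beta(0.82s, 0.18s). Normal approximation: (q−m)/√(m(1−m)/s) ≈ z_{0.9} = 1.28, so s ≈ 0.82·0.18·(1.28)²/(0.86−0.82)² = 151.5.
At s = 151.5: P(θ<0.86) ≈ 0.907. Adjusting to match 0.9 gives s ≈ 143.29.
So α = 0.82·143.29 ≈ 117.50, β = 0.18·143.29 ≈ 25.79.

α ≈ 117.50, β ≈ 25.79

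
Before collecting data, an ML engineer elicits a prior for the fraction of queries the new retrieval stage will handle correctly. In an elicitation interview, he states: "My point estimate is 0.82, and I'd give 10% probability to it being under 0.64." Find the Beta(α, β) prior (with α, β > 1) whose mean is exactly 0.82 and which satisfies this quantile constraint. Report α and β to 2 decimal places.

With mean 0.82 fixed, write α = 0.82s, β = 0.18s where s = α+β.
Need P(θ < 0.64) = 0.1 under Beta(0.82s, 0.18s). Normal approximation: (q−m)/√(m(1−m)/s) ≈ z_{0.1} = -1.28, so s ≈ 0.82·0.18·(-1.28)²/(0.64−0.82)² = 7.5.
At s = 7.5: P(θ<0.64) ≈ 0.107. Adjusting to match 0.1 gives s ≈ 8.10.
So α = 0.82·8.10 ≈ 6.64, β = 0.18·8.10 ≈ 1.46.

α ≈ 6.64, β ≈ 1.46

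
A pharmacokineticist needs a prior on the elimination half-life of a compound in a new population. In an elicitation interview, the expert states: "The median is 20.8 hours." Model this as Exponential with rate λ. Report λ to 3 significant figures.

λ ≈ 0.0333

Exponential median = ln 2 / λ, so λ = ln 2 / 20.8 = 0.0333.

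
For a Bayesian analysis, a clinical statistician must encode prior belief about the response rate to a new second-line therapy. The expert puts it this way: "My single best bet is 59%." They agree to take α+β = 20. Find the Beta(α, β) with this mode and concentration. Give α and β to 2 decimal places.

For α,β > 1 the Beta mode is (α−1)/(α+β−2). With α+β = 20, the mode is (α−1)/18.
Set (α−1)/18 = 0.59 → α = 1 + 0.59·18 = 11.62.
β = 20 − α = 8.38.

α = 11.62, β = 8.38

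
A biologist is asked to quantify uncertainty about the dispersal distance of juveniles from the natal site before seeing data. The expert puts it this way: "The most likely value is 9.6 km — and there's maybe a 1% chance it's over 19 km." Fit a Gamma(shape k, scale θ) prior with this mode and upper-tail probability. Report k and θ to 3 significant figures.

k ≈ 11.6, θ ≈ 0.909

Gamma(k,θ) with k>1 has mode (k−1)θ, so θ = 9.6/(k−1).
Need P(X < 19) = 0.99 with θ tied to k this way. Start at k = 2, θ = 9.6: P(X<19) ≈ 0.588.
Too low — raise k to concentrate. Iterating converges to k ≈ 11.6.
Then θ = 9.6/(11.6−1) ≈ 0.909.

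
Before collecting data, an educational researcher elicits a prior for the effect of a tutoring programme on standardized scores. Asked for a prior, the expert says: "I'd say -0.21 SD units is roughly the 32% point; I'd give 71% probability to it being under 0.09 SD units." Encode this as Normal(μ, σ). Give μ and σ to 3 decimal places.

For Normal(μ,σ), the p-quantile is μ + z_p·σ. Here z_{0.32} = -0.4677, z_{0.71} = 0.5534.
So -0.21 = μ − 0.4677σ and 0.09 = μ + 0.5534σ.
Subtracting: σ = (0.09 − -0.21)/(0.5534 − (-0.4677)) = 0.294.
Then μ = -0.21 − (-0.4677)·0.294 = -0.073.

μ = -0.073, σ = 0.294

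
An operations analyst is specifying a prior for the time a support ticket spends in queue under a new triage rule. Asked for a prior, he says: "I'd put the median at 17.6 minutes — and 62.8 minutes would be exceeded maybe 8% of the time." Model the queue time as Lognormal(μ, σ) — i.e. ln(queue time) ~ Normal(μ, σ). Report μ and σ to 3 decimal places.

μ ≈ 2.868, σ ≈ 0.905

If T ~ Lognormal(μ,σ) then ln T ~ Normal(μ,σ), so the p-quantile of ln T is μ + z_p·σ.
ln(17.6) = 2.868 and ln(62.8) = 4.14; z_{0.5} = 0, z_{0.92} = 1.405.
σ = (4.14 − 2.868)/(1.405 − (0)) = 0.905.
μ = 2.868 − (0)·0.905 = 2.868.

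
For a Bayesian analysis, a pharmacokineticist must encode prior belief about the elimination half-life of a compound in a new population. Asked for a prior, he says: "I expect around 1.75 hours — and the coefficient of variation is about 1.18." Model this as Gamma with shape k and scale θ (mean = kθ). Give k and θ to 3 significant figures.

For Gamma(k, scale θ): mean = kθ, variance = kθ², so CV = 1/√k.
CV = 1.18, hence k = 1/CV² = 0.718.
Then θ = mean/k = 1.75/0.718 = 2.44.

k ≈ 0.718, θ ≈ 2.44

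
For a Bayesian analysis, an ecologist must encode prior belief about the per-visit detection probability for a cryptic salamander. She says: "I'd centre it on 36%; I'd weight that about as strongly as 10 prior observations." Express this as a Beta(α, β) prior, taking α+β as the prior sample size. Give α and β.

Under the effective-sample-size interpretation, Beta(α, β) has prior mean α/(α+β) and prior sample size α+β.
So α+β = 10 and α/(α+β) = 0.36, giving α = 0.36·10 = 3.6 and β = 10 − 3.6 = 6.4.

α = 3.6, β = 6.4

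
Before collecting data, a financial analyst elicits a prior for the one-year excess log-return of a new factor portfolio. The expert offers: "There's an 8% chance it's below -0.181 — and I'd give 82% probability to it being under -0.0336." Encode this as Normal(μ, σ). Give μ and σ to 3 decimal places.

μ = -0.092, σ = 0.064

For Normal(μ,σ), the p-quantile is μ + z_p·σ. Here z_{0.08} = -1.405, z_{0.82} = 0.9154.
So -0.181 = μ − 1.405σ and -0.0336 = μ + 0.9154σ.
Subtracting: σ = (-0.0336 − -0.181)/(0.9154 − (-1.405)) = 0.064.
Then μ = -0.181 − (-1.405)·0.064 = -0.092.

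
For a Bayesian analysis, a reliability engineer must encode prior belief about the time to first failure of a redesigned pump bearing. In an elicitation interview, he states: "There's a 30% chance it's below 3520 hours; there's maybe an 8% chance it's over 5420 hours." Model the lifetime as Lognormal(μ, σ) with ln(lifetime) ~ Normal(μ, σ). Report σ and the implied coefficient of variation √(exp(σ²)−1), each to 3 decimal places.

If T ~ Lognormal(μ,σ) then ln T ~ Normal(μ,σ), so the p-quantile of ln T is μ + z_p·σ.
ln(3520) = 8.166 and ln(5420) = 8.598; z_{0.3} = -0.5244, z_{0.92} = 1.405.
σ = (8.598 − 8.166)/(1.405 − (-0.5244)) = 0.224.
μ = 8.166 − (-0.5244)·0.224 = 8.284.
CV = √(exp(σ²)−1) = √(exp(0.0500)−1) = 0.227.

σ ≈ 0.224, CV ≈ 0.227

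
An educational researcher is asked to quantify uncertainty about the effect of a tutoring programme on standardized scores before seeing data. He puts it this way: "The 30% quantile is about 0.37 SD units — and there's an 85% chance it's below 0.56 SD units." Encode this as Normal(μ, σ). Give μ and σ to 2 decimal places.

μ = 0.43, σ = 0.12

The p-quantile of Normal(μ,σ) is μ + z_p·σ, with z_{0.3} = -0.5244 and z_{0.85} = 1.036.
Eliminate σ: μ = (z₂·x₁ − z₁·x₂)/(z₂ − z₁) = (1.036·0.37 − (-0.5244)·0.56)/1.561 = 0.43.
Then σ = (x₂ − x₁)/(z₂ − z₁) = (0.56 − 0.37)/1.561 = 0.12.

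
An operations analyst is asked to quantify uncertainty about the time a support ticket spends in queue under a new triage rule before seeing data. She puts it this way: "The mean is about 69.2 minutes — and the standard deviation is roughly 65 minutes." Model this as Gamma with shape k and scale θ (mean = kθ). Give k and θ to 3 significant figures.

For Gamma(k, scale θ): mean = kθ, variance = kθ², so CV = 1/√k.
CV = SD/mean = 65/69.2 = 0.9393, hence k = 1/CV² = 1.13.
Then θ = mean/k = 69.2/1.13 = 61.1.

k ≈ 1.13, θ ≈ 61.1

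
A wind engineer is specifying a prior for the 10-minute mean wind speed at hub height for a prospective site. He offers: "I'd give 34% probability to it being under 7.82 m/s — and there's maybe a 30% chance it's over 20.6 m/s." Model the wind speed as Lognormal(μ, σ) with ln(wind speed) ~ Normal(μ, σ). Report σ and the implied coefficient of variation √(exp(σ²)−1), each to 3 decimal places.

σ ≈ 1.034, CV ≈ 1.383

If T ~ Lognormal(μ,σ) then ln T ~ Normal(μ,σ), so the p-quantile of ln T is μ + z_p·σ.
ln(7.82) = 2.057 and ln(20.6) = 3.025; z_{0.34} = -0.4125, z_{0.7} = 0.5244.
σ = (3.025 − 2.057)/(0.5244 − (-0.4125)) = 1.034.
μ = 2.057 − (-0.4125)·1.034 = 2.483.
CV = √(exp(σ²)−1) = √(exp(1.0689)−1) = 1.383.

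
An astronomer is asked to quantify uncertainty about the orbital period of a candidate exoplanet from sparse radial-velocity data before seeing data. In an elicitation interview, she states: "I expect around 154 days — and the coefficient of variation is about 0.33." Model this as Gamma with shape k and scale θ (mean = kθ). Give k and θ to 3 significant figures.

For Gamma(k, scale θ): mean = kθ, variance = kθ², so CV = 1/√k.
CV = 0.33, hence k = 1/CV² = 9.18.
Then θ = mean/k = 154/9.18 = 16.8.

k ≈ 9.18, θ ≈ 16.8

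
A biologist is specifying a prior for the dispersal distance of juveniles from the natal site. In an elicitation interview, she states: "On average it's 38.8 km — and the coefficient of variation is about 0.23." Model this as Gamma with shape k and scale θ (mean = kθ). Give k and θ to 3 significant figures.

For Gamma(k, scale θ): mean = kθ, variance = kθ², so CV = 1/√k.
CV = 0.23, hence k = 1/CV² = 18.9.
Then θ = mean/k = 38.8/18.9 = 2.05.

k ≈ 18.9, θ ≈ 2.05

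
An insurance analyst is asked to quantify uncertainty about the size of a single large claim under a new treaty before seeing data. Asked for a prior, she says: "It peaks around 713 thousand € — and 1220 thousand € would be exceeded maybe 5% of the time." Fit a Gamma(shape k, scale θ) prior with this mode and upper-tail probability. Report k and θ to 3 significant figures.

k ≈ 10.7, θ ≈ 73.7

Gamma(k,θ) with k>1 has mode (k−1)θ, so θ = 713/(k−1).
Need P(X < 1220) = 0.95 with θ tied to k this way. Start at k = 2, θ = 713: P(X<1220) ≈ 0.510.
Too low — raise k to concentrate. Iterating converges to k ≈ 10.7.
Then θ = 713/(10.7−1) ≈ 73.7.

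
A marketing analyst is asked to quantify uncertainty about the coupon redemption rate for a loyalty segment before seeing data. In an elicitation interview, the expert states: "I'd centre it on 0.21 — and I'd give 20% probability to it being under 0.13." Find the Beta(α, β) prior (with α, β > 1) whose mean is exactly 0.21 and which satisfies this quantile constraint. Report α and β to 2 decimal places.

α ≈ 4.00, β ≈ 15.05

With mean 0.21 fixed, write α = 0.21s, β = 0.79s where s = α+β.
Need P(θ < 0.13) = 0.2 under Beta(0.21s, 0.79s). Normal approximation: (q−m)/√(m(1−m)/s) ≈ z_{0.2} = -0.842, so s ≈ 0.21·0.79·(-0.842)²/(0.13−0.21)² = 18.4.
At s = 18.4: P(θ<0.13) ≈ 0.206. Adjusting to match 0.2 gives s ≈ 19.05.
So α = 0.21·19.05 ≈ 4.00, β = 0.79·19.05 ≈ 15.05.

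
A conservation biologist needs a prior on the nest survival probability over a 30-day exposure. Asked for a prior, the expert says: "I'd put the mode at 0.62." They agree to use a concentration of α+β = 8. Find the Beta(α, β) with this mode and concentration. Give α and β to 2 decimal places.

α = 4.72, β = 3.28

For α,β > 1 the Beta mode is (α−1)/(α+β−2). With α+β = 8, the mode is (α−1)/6.
Set (α−1)/6 = 0.62 → α = 1 + 0.62·6 = 4.72.
β = 8 − α = 3.28.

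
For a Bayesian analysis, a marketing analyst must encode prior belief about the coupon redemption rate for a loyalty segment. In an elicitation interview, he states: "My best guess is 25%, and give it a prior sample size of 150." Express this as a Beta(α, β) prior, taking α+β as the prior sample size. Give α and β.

Under the effective-sample-size interpretation, Beta(α, β) has prior mean α/(α+β) and prior sample size α+β.
So α+β = 150 and α/(α+β) = 0.25, giving α = 0.25·150 = 37.5 and β = 150 − 37.5 = 112.5.

α = 37.5, β = 112.5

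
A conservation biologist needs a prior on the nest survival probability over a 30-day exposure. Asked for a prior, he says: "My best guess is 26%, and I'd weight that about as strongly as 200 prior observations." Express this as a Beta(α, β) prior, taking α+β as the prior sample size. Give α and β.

Under the effective-sample-size interpretation, Beta(α, β) has prior mean α/(α+β) and prior sample size α+β.
So α+β = 200 and α/(α+β) = 0.26, giving α = 0.26·200 = 52 and β = 200 − 52 = 148.

α = 52, β = 148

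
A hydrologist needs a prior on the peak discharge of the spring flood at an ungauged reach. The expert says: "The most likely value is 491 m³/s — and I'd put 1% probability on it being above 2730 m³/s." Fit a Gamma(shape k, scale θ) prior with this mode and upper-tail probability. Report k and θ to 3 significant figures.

k ≈ 2.29, θ ≈ 381

Gamma(k,θ) with k>1 has mode (k−1)θ, so θ = 491/(k−1).
Need P(X < 2730) = 0.99 with θ tied to k this way. Start at k = 2, θ = 491: P(X<2730) ≈ 0.975.
Too low — raise k to concentrate. Iterating converges to k ≈ 2.29.
Then θ = 491/(2.29−1) ≈ 381.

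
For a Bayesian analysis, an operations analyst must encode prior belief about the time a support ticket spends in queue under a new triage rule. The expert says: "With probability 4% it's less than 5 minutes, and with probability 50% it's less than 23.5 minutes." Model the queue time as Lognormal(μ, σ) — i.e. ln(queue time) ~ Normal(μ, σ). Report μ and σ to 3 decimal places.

If T ~ Lognormal(μ,σ) then ln T ~ Normal(μ,σ), so the p-quantile of ln T is μ + z_p·σ.
ln(5) = 1.609 and ln(23.5) = 3.157; z_{0.04} = -1.751, z_{0.5} = 0.
σ = (3.157 − 1.609)/(0 − (-1.751)) = 0.884.
μ = 1.609 − (-1.751)·0.884 = 3.157.

μ ≈ 3.157, σ ≈ 0.884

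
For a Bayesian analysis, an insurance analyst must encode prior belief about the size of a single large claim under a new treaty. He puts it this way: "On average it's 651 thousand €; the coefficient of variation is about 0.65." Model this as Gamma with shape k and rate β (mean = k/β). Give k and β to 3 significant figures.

k ≈ 2.37, β ≈ 0.00364

For Gamma(k, rate β): mean = k/β, variance = k/β², so CV = 1/√k.
CV = 0.65, hence k = 1/CV² = 2.37.
Then β = k/mean = 2.37/651 = 0.00364.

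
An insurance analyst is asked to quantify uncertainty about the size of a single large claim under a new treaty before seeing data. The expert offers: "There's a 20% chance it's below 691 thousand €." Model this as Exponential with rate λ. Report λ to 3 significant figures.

P(T < 691.0) = 1 − e^(−λ·691.0) = 0.2, so λ = −ln(1−0.2)/691.0 = −ln(0.8)/691.0 = 0.000323.

λ ≈ 0.000323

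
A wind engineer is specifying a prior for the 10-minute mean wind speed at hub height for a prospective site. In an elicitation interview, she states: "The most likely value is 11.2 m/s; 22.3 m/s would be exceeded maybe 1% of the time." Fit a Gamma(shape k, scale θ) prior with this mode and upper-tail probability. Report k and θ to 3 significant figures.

k ≈ 11.4, θ ≈ 1.08

Gamma(k,θ) with k>1 has mode (k−1)θ, so θ = 11.2/(k−1).
Need P(X < 22.3) = 0.99 with θ tied to k this way. Start at k = 2, θ = 11.2: P(X<22.3) ≈ 0.592.
Too low — raise k to concentrate. Iterating converges to k ≈ 11.4.
Then θ = 11.2/(11.4−1) ≈ 1.08.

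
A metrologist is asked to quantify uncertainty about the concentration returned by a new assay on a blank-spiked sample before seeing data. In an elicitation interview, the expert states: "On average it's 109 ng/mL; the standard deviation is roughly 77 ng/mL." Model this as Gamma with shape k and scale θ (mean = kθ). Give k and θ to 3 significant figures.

For Gamma(k, scale θ): mean = kθ, variance = kθ², so CV = 1/√k.
CV = SD/mean = 77/109 = 0.7064, hence k = 1/CV² = 2.
Then θ = mean/k = 109/2 = 54.4.

k ≈ 2, θ ≈ 54.4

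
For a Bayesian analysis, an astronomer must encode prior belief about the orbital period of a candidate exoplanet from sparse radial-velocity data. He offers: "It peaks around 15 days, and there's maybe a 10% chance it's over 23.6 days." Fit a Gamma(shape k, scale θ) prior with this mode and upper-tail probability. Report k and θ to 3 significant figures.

Gamma(k,θ) with k>1 has mode (k−1)θ, so θ = 15/(k−1).
Need P(X < 23.6) = 0.9 with θ tied to k this way. Start at k = 2, θ = 15: P(X<23.6) ≈ 0.466.
Too low — raise k to concentrate. Iterating converges to k ≈ 10.1.
Then θ = 15/(10.1−1) ≈ 1.64.

k ≈ 10.1, θ ≈ 1.64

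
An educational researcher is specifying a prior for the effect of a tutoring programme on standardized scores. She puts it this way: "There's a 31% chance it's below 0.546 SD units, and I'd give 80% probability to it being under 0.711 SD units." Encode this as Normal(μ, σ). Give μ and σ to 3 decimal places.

μ = 0.607, σ = 0.123

The p-quantile of Normal(μ,σ) is μ + z_p·σ, with z_{0.31} = -0.4959 and z_{0.8} = 0.8416.
Eliminate σ: μ = (z₂·x₁ − z₁·x₂)/(z₂ − z₁) = (0.8416·0.546 − (-0.4959)·0.711)/1.337 = 0.607.
Then σ = (x₂ − x₁)/(z₂ − z₁) = (0.711 − 0.546)/1.337 = 0.123.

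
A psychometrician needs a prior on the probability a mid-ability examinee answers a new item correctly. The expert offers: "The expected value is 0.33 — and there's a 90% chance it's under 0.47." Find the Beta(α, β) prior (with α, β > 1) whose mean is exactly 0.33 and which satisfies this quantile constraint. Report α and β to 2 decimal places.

With mean 0.33 fixed, write α = 0.33s, β = 0.67s where s = α+β.
Need P(θ < 0.47) = 0.9 under Beta(0.33s, 0.67s). Normal approximation: (q−m)/√(m(1−m)/s) ≈ z_{0.9} = 1.28, so s ≈ 0.33·0.67·(1.28)²/(0.47−0.33)² = 18.5.
At s = 18.5: P(θ<0.47) ≈ 0.896. Adjusting to match 0.9 gives s ≈ 19.15.
So α = 0.33·19.15 ≈ 6.32, β = 0.67·19.15 ≈ 12.83.

α ≈ 6.32, β ≈ 12.83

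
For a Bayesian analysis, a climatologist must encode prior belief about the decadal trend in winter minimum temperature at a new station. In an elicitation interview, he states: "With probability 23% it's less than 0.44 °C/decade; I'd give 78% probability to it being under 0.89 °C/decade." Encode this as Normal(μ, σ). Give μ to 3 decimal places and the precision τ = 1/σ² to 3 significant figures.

The p-quantile of Normal(μ,σ) is μ + z_p·σ, with z_{0.23} = -0.7388 and z_{0.78} = 0.7722.
Eliminate σ: μ = (z₂·x₁ − z₁·x₂)/(z₂ − z₁) = (0.7722·0.44 − (-0.7388)·0.89)/1.511 = 0.660.
Then σ = (x₂ − x₁)/(z₂ − z₁) = (0.89 − 0.44)/1.511 = 0.298.
Precision τ = 1/σ² = 1/0.2978² = 11.3.

μ = 0.660, τ = 11.3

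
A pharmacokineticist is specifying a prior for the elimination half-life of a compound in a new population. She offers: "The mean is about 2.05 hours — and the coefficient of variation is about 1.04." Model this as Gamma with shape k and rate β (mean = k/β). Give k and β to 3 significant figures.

For Gamma(k, rate β): mean = k/β, variance = k/β², so CV = 1/√k.
CV = 1.04, hence k = 1/CV² = 0.925.
Then β = k/mean = 0.925/2.05 = 0.451.

k ≈ 0.925, β ≈ 0.451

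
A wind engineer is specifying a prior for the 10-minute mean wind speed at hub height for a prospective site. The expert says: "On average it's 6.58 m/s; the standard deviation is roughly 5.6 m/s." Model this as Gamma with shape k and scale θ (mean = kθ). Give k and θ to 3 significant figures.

k ≈ 1.38, θ ≈ 4.77

For Gamma(k, scale θ): mean = kθ, variance = kθ², so CV = 1/√k.
CV = SD/mean = 5.6/6.58 = 0.8511, hence k = 1/CV² = 1.38.
Then θ = mean/k = 6.58/1.38 = 4.77.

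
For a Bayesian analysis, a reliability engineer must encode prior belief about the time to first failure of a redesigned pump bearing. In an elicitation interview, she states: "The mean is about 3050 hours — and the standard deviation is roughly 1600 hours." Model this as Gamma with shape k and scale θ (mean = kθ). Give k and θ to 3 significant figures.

k ≈ 3.63, θ ≈ 839

For Gamma(k, scale θ): mean = kθ, variance = kθ², so CV = 1/√k.
CV = SD/mean = 1600/3050 = 0.5246, hence k = 1/CV² = 3.63.
Then θ = mean/k = 3050/3.63 = 839.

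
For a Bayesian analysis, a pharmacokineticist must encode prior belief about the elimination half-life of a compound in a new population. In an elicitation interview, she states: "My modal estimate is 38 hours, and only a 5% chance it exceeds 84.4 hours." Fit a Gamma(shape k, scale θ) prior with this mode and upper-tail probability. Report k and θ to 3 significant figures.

Gamma(k,θ) with k>1 has mode (k−1)θ, so θ = 38/(k−1).
Need P(X < 84.4) = 0.95 with θ tied to k this way. Start at k = 2, θ = 38: P(X<84.4) ≈ 0.651.
Too low — raise k to concentrate. Iterating converges to k ≈ 5.32.
Then θ = 38/(5.32−1) ≈ 8.8.

k ≈ 5.32, θ ≈ 8.8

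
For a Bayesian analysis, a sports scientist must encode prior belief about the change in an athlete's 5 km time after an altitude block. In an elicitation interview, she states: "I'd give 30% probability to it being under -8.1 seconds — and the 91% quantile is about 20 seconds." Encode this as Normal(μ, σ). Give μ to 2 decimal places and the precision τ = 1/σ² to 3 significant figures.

μ = -0.20, τ = 0.00441

The p-quantile of Normal(μ,σ) is μ + z_p·σ, with z_{0.3} = -0.5244 and z_{0.91} = 1.341.
Eliminate σ: μ = (z₂·x₁ − z₁·x₂)/(z₂ − z₁) = (1.341·-8.1 − (-0.5244)·20)/1.865 = -0.20.
Then σ = (x₂ − x₁)/(z₂ − z₁) = (20 − -8.1)/1.865 = 15.07.
Precision τ = 1/σ² = 1/15.07² = 0.00441.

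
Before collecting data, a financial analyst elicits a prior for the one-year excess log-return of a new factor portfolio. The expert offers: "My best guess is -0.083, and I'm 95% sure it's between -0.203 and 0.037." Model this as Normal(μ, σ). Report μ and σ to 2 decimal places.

μ = -0.08, σ = 0.06

A symmetric 95% interval runs μ ± z·σ with z = 1.96.
Half-width = 0.12, so σ = 0.12/1.96 = 0.06.
μ is the stated best guess, -0.08.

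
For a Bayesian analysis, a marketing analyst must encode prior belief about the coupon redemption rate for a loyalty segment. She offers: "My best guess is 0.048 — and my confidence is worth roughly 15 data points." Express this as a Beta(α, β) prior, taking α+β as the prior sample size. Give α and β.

Under the effective-sample-size interpretation, Beta(α, β) has prior mean α/(α+β) and prior sample size α+β.
So α+β = 15 and α/(α+β) = 0.048, giving α = 0.048·15 = 0.72 and β = 15 − 0.72 = 14.28.

α = 0.72, β = 14.28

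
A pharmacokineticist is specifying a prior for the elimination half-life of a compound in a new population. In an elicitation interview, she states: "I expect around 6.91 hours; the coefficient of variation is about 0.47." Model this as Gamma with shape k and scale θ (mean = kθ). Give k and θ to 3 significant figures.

k ≈ 4.53, θ ≈ 1.53

For Gamma(k, scale θ): mean = kθ, variance = kθ², so CV = 1/√k.
CV = 0.47, hence k = 1/CV² = 4.53.
Then θ = mean/k = 6.91/4.53 = 1.53.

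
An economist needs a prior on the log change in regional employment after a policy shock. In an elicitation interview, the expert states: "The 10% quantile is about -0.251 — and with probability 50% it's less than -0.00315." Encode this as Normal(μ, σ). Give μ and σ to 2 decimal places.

For Normal(μ,σ), the p-quantile is μ + z_p·σ. Here z_{0.1} = -1.282, z_{0.5} = 0.
So -0.251 = μ − 1.282σ and -0.00315 = μ + 0σ.
Subtracting: σ = (-0.00315 − -0.251)/(0 − (-1.282)) = 0.19.
Then μ = -0.251 − (-1.282)·0.19 = -0.00.

μ = -0.00, σ = 0.19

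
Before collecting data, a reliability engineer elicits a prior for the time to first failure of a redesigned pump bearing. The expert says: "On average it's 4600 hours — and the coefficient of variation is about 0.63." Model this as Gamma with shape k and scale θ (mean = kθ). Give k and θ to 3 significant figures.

For Gamma(k, scale θ): mean = kθ, variance = kθ², so CV = 1/√k.
CV = 0.63, hence k = 1/CV² = 2.52.
Then θ = mean/k = 4600/2.52 = 1830.

k ≈ 2.52, θ ≈ 1830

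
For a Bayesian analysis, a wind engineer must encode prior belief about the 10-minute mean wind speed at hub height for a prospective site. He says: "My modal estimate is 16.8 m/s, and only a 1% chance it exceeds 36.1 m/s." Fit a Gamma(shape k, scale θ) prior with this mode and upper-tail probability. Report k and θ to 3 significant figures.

k ≈ 9.28, θ ≈ 2.03

Gamma(k,θ) with k>1 has mode (k−1)θ, so θ = 16.8/(k−1).
Need P(X < 36.1) = 0.99 with θ tied to k this way. Start at k = 2, θ = 16.8: P(X<36.1) ≈ 0.633.
Too low — raise k to concentrate. Iterating converges to k ≈ 9.28.
Then θ = 16.8/(9.28−1) ≈ 2.03.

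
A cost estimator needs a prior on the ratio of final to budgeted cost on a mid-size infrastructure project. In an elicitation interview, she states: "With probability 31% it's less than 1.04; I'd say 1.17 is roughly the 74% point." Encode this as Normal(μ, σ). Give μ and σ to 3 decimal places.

For Normal(μ,σ), the p-quantile is μ + z_p·σ. Here z_{0.31} = -0.4959, z_{0.74} = 0.6433.
So 1.04 = μ − 0.4959σ and 1.17 = μ + 0.6433σ.
Subtracting: σ = (1.17 − 1.04)/(0.6433 − (-0.4959)) = 0.114.
Then μ = 1.04 − (-0.4959)·0.114 = 1.097.

μ = 1.097, σ = 0.114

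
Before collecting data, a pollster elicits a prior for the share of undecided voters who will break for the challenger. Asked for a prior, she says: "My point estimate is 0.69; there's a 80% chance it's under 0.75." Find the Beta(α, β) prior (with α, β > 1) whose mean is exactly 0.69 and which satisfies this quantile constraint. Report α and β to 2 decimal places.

With mean 0.69 fixed, write α = 0.69s, β = 0.31s where s = α+β.
Need P(θ < 0.75) = 0.8 under Beta(0.69s, 0.31s). Normal approximation: (q−m)/√(m(1−m)/s) ≈ z_{0.8} = 0.842, so s ≈ 0.69·0.31·(0.842)²/(0.75−0.69)² = 42.1.
At s = 42.1: P(θ<0.75) ≈ 0.797. Adjusting to match 0.8 gives s ≈ 43.17.
So α = 0.69·43.17 ≈ 29.79, β = 0.31·43.17 ≈ 13.38.

α ≈ 29.79, β ≈ 13.38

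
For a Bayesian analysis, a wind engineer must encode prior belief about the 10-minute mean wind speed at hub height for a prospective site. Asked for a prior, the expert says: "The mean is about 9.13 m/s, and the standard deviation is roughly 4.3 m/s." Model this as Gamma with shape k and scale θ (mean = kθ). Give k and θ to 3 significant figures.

For Gamma(k, scale θ): mean = kθ, variance = kθ², so CV = 1/√k.
CV = SD/mean = 4.3/9.13 = 0.471, hence k = 1/CV² = 4.51.
Then θ = mean/k = 9.13/4.51 = 2.03.

k ≈ 4.51, θ ≈ 2.03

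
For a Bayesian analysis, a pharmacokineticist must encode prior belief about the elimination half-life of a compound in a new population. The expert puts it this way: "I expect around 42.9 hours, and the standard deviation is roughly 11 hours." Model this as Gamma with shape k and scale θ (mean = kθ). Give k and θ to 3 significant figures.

For Gamma(k, scale θ): mean = kθ, variance = kθ², so CV = 1/√k.
CV = SD/mean = 11/42.9 = 0.2564, hence k = 1/CV² = 15.2.
Then θ = mean/k = 42.9/15.2 = 2.82.

k ≈ 15.2, θ ≈ 2.82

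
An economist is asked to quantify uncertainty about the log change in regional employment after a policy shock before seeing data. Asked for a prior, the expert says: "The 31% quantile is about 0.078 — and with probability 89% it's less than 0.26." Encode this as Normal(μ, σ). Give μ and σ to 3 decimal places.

μ = 0.130, σ = 0.106

For Normal(μ,σ), the p-quantile is μ + z_p·σ. Here z_{0.31} = -0.4959, z_{0.89} = 1.227.
So 0.078 = μ − 0.4959σ and 0.26 = μ + 1.227σ.
Subtracting: σ = (0.26 − 0.078)/(1.227 − (-0.4959)) = 0.106.
Then μ = 0.078 − (-0.4959)·0.106 = 0.130.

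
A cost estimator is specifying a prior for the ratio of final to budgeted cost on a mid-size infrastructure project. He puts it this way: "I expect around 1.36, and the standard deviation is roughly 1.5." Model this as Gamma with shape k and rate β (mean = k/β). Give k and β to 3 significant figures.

k ≈ 0.822, β ≈ 0.604

For Gamma(k, rate β): mean = k/β, variance = k/β², so CV = 1/√k.
CV = SD/mean = 1.5/1.36 = 1.103, hence k = 1/CV² = 0.822.
Then β = k/mean = 0.822/1.36 = 0.604.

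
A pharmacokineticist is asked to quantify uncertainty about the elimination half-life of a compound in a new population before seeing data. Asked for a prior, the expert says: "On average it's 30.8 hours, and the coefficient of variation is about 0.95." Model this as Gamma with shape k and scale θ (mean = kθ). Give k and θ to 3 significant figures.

k ≈ 1.11, θ ≈ 27.8

For Gamma(k, scale θ): mean = kθ, variance = kθ², so CV = 1/√k.
CV = 0.95, hence k = 1/CV² = 1.11.
Then θ = mean/k = 30.8/1.11 = 27.8.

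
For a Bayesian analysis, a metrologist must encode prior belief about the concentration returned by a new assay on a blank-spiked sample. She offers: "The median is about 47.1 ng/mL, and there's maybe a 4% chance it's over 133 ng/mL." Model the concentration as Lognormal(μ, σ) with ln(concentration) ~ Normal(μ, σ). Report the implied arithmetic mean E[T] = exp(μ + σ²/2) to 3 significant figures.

E[T] ≈ 56.2 ng/mL

If T ~ Lognormal(μ,σ) then ln T ~ Normal(μ,σ), so the p-quantile of ln T is μ + z_p·σ.
ln(47.1) = 3.852 and ln(133) = 4.89; z_{0.5} = 0, z_{0.96} = 1.751.
σ = (4.89 − 3.852)/(1.751 − (0)) = 0.593.
μ = 3.852 − (0)·0.593 = 3.852.
E[T] = exp(μ + σ²/2) = exp(3.852 + 0.1758) = 56.2 ng/mL.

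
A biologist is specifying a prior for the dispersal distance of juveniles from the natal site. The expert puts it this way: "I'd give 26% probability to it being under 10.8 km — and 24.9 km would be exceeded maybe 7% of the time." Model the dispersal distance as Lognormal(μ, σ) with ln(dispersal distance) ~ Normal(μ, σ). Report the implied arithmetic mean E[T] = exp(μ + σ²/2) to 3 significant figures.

E[T] ≈ 15 km

If T ~ Lognormal(μ,σ) then ln T ~ Normal(μ,σ), so the p-quantile of ln T is μ + z_p·σ.
ln(10.8) = 2.38 and ln(24.9) = 3.215; z_{0.26} = -0.6433, z_{0.93} = 1.476.
σ = (3.215 − 2.38)/(1.476 − (-0.6433)) = 0.394.
μ = 2.38 − (-0.6433)·0.394 = 2.633.
E[T] = exp(μ + σ²/2) = exp(2.633 + 0.0777) = 15 km.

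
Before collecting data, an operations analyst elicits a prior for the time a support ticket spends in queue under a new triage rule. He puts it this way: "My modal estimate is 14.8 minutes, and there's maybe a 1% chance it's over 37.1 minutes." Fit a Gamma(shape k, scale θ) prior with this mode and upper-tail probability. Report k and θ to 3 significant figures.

Gamma(k,θ) with k>1 has mode (k−1)θ, so θ = 14.8/(k−1).
Need P(X < 37.1) = 0.99 with θ tied to k this way. Start at k = 2, θ = 14.8: P(X<37.1) ≈ 0.714.
Too low — raise k to concentrate. Iterating converges to k ≈ 6.55.
Then θ = 14.8/(6.55−1) ≈ 2.66.

k ≈ 6.55, θ ≈ 2.66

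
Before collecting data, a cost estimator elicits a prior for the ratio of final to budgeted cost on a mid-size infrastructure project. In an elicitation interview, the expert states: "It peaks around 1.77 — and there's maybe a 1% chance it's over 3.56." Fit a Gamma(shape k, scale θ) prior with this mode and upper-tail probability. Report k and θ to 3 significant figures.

Gamma(k,θ) with k>1 has mode (k−1)θ, so θ = 1.77/(k−1).
Need P(X < 3.56) = 0.99 with θ tied to k this way. Start at k = 2, θ = 1.77: P(X<3.56) ≈ 0.597.
Too low — raise k to concentrate. Iterating converges to k ≈ 11.
Then θ = 1.77/(11−1) ≈ 0.176.

k ≈ 11, θ ≈ 0.176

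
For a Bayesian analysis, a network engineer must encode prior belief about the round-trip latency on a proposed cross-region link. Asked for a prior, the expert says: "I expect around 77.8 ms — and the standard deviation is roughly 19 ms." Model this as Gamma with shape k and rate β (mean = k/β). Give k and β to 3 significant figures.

k ≈ 16.8, β ≈ 0.216

For Gamma(k, rate β): mean = k/β, variance = k/β², so CV = 1/√k.
CV = SD/mean = 19/77.8 = 0.2442, hence k = 1/CV² = 16.8.
Then β = k/mean = 16.8/77.8 = 0.216.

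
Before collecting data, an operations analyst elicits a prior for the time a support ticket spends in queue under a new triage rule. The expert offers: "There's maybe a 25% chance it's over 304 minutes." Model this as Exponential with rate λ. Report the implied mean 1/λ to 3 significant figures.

mean ≈ 219 minutes

P(T > 304.0) = e^(−λ·304.0) = 0.25, so λ = −ln(0.25)/304.0 = 0.00456.
Mean = 1/λ = 219 minutes.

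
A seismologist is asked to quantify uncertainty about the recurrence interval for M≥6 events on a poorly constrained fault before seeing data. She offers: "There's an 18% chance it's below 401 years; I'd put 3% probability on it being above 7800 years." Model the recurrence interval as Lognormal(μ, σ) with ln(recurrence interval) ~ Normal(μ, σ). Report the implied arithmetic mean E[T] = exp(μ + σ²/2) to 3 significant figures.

E[T] ≈ 1860 years

If T ~ Lognormal(μ,σ) then ln T ~ Normal(μ,σ), so the p-quantile of ln T is μ + z_p·σ.
ln(401) = 5.994 and ln(7800) = 8.962; z_{0.18} = -0.9154, z_{0.97} = 1.881.
σ = (8.962 − 5.994)/(1.881 − (-0.9154)) = 1.061.
μ = 5.994 − (-0.9154)·1.061 = 6.966.
E[T] = exp(μ + σ²/2) = exp(6.966 + 0.5633) = 1860 years.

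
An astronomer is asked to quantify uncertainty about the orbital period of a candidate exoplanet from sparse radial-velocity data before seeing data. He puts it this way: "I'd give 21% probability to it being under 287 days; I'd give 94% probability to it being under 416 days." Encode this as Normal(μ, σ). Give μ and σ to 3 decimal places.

The p-quantile of Normal(μ,σ) is μ + z_p·σ, with z_{0.21} = -0.8064 and z_{0.94} = 1.555.
Eliminate σ: μ = (z₂·x₁ − z₁·x₂)/(z₂ − z₁) = (1.555·287 − (-0.8064)·416)/2.361 = 331.057.
Then σ = (x₂ − x₁)/(z₂ − z₁) = (416 − 287)/2.361 = 54.633.

μ = 331.057, σ = 54.633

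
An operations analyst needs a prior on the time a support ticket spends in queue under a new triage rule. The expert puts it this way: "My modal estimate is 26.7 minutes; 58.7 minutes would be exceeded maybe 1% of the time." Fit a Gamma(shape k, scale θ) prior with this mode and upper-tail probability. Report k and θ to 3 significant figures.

k ≈ 8.77, θ ≈ 3.44

Gamma(k,θ) with k>1 has mode (k−1)θ, so θ = 26.7/(k−1).
Need P(X < 58.7) = 0.99 with θ tied to k this way. Start at k = 2, θ = 26.7: P(X<58.7) ≈ 0.645.
Too low — raise k to concentrate. Iterating converges to k ≈ 8.77.
Then θ = 26.7/(8.77−1) ≈ 3.44.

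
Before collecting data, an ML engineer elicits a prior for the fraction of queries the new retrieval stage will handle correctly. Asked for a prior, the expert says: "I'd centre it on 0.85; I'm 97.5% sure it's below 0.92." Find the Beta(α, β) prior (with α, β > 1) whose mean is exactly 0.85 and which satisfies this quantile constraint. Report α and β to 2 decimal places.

With mean 0.85 fixed, write α = 0.85s, β = 0.15s where s = α+β.
Need P(θ < 0.92) = 0.975 under Beta(0.85s, 0.15s). Normal approximation: (q−m)/√(m(1−m)/s) ≈ z_{0.975} = 1.96, so s ≈ 0.85·0.15·(1.96)²/(0.92−0.85)² = 100.0.
At s = 100.0: P(θ<0.92) ≈ 0.988. Adjusting to match 0.975 gives s ≈ 77.26.
So α = 0.85·77.26 ≈ 65.68, β = 0.15·77.26 ≈ 11.59.

α ≈ 65.68, β ≈ 11.59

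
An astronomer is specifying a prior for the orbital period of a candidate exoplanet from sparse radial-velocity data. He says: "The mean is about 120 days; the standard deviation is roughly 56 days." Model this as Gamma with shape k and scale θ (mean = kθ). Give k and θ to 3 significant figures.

For Gamma(k, scale θ): mean = kθ, variance = kθ², so CV = 1/√k.
CV = SD/mean = 56/120 = 0.4667, hence k = 1/CV² = 4.59.
Then θ = mean/k = 120/4.59 = 26.1.

k ≈ 4.59, θ ≈ 26.1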